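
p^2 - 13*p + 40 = (p - 8)*(p - 5)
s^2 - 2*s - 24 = (s - 6)*(s + 4)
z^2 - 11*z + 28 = (z - 7)*(z - 4)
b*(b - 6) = b^2 - 6*b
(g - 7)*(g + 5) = g^2 - 2*g - 35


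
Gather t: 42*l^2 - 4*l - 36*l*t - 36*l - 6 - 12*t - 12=42*l^2 - 40*l + t*(-36*l - 12) - 18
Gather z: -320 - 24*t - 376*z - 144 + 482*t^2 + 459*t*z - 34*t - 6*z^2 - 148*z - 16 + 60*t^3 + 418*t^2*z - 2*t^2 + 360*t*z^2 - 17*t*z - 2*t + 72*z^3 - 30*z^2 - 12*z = 60*t^3 + 480*t^2 - 60*t + 72*z^3 + z^2*(360*t - 36) + z*(418*t^2 + 442*t - 536) - 480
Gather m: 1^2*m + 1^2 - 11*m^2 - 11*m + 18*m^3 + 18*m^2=18*m^3 + 7*m^2 - 10*m + 1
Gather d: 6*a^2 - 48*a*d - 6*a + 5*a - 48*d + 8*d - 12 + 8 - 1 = 6*a^2 - a + d*(-48*a - 40) - 5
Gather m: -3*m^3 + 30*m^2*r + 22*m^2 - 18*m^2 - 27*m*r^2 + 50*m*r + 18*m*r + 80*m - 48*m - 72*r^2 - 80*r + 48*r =-3*m^3 + m^2*(30*r + 4) + m*(-27*r^2 + 68*r + 32) - 72*r^2 - 32*r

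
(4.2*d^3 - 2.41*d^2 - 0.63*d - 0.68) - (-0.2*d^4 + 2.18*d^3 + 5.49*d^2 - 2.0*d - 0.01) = 0.2*d^4 + 2.02*d^3 - 7.9*d^2 + 1.37*d - 0.67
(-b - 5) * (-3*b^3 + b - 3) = 3*b^4 + 15*b^3 - b^2 - 2*b + 15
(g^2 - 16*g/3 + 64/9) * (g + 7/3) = g^3 - 3*g^2 - 16*g/3 + 448/27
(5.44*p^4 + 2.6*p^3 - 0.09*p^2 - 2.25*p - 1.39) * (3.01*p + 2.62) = 16.3744*p^5 + 22.0788*p^4 + 6.5411*p^3 - 7.0083*p^2 - 10.0789*p - 3.6418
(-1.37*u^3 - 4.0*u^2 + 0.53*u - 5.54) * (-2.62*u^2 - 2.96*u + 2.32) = 3.5894*u^5 + 14.5352*u^4 + 7.273*u^3 + 3.666*u^2 + 17.628*u - 12.8528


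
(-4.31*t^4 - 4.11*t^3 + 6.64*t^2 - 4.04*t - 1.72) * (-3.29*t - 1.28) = 14.1799*t^5 + 19.0387*t^4 - 16.5848*t^3 + 4.7924*t^2 + 10.83*t + 2.2016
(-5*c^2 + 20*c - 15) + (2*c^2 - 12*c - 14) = -3*c^2 + 8*c - 29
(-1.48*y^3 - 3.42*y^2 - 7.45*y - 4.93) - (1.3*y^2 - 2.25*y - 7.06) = -1.48*y^3 - 4.72*y^2 - 5.2*y + 2.13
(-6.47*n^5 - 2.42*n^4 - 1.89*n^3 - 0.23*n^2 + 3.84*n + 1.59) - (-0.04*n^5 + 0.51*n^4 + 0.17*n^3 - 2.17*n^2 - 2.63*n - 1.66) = -6.43*n^5 - 2.93*n^4 - 2.06*n^3 + 1.94*n^2 + 6.47*n + 3.25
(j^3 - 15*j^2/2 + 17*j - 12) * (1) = j^3 - 15*j^2/2 + 17*j - 12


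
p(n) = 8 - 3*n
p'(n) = -3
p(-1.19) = 11.57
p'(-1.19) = -3.00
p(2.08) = 1.76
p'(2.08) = -3.00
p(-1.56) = 12.68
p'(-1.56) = -3.00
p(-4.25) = 20.75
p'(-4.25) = -3.00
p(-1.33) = 11.99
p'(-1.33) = -3.00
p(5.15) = -7.45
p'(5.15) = -3.00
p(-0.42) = 9.26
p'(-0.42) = -3.00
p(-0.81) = 10.43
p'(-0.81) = -3.00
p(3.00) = -1.00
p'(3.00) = -3.00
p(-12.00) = 44.00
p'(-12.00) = -3.00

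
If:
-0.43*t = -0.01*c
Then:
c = 43.0*t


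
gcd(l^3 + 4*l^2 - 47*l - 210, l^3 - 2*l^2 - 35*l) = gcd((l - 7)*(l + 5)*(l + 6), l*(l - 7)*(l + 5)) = l^2 - 2*l - 35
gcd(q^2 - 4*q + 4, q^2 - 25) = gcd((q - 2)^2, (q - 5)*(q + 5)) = 1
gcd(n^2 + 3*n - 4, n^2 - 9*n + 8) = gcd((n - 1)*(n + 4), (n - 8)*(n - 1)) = n - 1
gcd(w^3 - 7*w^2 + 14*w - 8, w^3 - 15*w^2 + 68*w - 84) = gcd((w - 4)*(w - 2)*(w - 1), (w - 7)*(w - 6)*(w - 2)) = w - 2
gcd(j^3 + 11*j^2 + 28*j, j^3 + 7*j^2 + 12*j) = j^2 + 4*j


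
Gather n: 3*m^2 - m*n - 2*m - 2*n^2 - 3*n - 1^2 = 3*m^2 - 2*m - 2*n^2 + n*(-m - 3) - 1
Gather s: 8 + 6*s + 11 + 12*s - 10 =18*s + 9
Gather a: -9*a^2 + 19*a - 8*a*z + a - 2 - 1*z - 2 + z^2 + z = -9*a^2 + a*(20 - 8*z) + z^2 - 4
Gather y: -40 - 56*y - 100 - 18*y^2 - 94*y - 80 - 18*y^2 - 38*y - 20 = -36*y^2 - 188*y - 240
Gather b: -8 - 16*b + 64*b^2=64*b^2 - 16*b - 8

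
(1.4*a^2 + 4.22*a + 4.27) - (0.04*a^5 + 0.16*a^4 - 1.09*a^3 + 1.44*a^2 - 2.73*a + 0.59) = -0.04*a^5 - 0.16*a^4 + 1.09*a^3 - 0.04*a^2 + 6.95*a + 3.68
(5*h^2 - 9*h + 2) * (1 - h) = -5*h^3 + 14*h^2 - 11*h + 2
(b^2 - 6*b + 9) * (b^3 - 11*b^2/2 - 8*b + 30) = b^5 - 23*b^4/2 + 34*b^3 + 57*b^2/2 - 252*b + 270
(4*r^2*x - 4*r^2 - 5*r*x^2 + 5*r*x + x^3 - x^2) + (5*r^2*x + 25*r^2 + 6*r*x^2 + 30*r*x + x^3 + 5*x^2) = 9*r^2*x + 21*r^2 + r*x^2 + 35*r*x + 2*x^3 + 4*x^2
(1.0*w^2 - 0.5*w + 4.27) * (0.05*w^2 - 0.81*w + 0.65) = 0.05*w^4 - 0.835*w^3 + 1.2685*w^2 - 3.7837*w + 2.7755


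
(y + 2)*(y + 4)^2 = y^3 + 10*y^2 + 32*y + 32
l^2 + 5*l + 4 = (l + 1)*(l + 4)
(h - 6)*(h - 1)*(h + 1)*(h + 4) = h^4 - 2*h^3 - 25*h^2 + 2*h + 24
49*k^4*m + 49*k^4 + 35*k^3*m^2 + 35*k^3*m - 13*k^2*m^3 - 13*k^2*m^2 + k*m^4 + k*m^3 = (-7*k + m)^2*(k + m)*(k*m + k)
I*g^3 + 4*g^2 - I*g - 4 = (g + 1)*(g - 4*I)*(I*g - I)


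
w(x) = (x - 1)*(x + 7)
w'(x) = 2*x + 6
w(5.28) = 52.56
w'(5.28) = 16.56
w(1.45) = 3.80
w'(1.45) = 8.90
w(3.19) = 22.32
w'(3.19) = 12.38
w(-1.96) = -14.92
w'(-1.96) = 2.08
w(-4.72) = -13.04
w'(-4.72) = -3.44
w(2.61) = 15.47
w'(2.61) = 11.22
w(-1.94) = -14.88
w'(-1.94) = 2.12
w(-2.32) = -15.54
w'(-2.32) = 1.36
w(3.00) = 20.00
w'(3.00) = 12.00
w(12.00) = 209.00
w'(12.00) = 30.00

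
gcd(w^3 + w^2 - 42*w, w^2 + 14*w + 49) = w + 7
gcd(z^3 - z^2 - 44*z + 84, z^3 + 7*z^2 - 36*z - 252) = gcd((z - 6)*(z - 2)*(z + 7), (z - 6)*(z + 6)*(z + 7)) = z^2 + z - 42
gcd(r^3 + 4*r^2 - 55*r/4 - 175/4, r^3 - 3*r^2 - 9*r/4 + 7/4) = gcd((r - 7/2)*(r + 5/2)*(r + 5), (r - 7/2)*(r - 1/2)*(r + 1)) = r - 7/2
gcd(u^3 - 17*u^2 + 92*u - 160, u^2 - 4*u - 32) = u - 8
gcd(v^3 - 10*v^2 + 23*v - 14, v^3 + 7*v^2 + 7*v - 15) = v - 1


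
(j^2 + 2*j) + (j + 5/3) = j^2 + 3*j + 5/3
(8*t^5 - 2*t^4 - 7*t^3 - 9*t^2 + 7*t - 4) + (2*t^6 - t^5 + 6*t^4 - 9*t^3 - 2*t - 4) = 2*t^6 + 7*t^5 + 4*t^4 - 16*t^3 - 9*t^2 + 5*t - 8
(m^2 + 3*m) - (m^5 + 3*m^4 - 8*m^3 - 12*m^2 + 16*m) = -m^5 - 3*m^4 + 8*m^3 + 13*m^2 - 13*m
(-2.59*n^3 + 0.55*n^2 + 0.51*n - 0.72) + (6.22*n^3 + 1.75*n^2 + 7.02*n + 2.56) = 3.63*n^3 + 2.3*n^2 + 7.53*n + 1.84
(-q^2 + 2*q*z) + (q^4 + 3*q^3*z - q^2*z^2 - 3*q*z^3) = q^4 + 3*q^3*z - q^2*z^2 - q^2 - 3*q*z^3 + 2*q*z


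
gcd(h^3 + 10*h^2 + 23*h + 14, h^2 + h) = h + 1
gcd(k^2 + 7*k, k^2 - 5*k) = k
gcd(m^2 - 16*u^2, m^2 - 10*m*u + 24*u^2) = -m + 4*u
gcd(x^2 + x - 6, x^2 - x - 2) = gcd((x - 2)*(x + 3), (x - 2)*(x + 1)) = x - 2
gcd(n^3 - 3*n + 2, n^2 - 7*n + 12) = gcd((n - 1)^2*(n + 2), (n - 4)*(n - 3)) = 1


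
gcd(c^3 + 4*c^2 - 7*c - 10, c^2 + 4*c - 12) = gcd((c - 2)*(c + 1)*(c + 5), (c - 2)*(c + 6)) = c - 2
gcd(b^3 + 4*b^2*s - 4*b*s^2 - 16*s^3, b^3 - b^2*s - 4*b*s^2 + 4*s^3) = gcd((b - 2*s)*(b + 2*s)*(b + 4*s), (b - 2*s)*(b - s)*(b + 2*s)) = -b^2 + 4*s^2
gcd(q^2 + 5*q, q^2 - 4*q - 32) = 1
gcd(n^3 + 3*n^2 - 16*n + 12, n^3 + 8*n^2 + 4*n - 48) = n^2 + 4*n - 12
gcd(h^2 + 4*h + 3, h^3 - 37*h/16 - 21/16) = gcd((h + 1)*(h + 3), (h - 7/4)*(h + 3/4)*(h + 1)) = h + 1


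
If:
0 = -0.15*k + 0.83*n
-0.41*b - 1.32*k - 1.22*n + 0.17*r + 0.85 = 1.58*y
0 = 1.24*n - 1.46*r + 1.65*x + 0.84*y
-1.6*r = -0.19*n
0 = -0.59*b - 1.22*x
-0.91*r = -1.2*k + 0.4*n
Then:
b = 0.44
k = 0.00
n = 0.00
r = 0.00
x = -0.22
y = 0.42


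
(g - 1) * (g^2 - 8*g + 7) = g^3 - 9*g^2 + 15*g - 7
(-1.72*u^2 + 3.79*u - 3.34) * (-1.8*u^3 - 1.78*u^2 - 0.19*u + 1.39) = 3.096*u^5 - 3.7604*u^4 - 0.4074*u^3 + 2.8343*u^2 + 5.9027*u - 4.6426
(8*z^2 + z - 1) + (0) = 8*z^2 + z - 1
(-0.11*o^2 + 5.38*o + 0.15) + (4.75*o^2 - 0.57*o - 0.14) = 4.64*o^2 + 4.81*o + 0.00999999999999998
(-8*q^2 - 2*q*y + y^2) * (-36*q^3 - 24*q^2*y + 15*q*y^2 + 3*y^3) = 288*q^5 + 264*q^4*y - 108*q^3*y^2 - 78*q^2*y^3 + 9*q*y^4 + 3*y^5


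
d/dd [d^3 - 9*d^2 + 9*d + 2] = 3*d^2 - 18*d + 9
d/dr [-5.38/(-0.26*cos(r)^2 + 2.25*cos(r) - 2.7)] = (2.7976*cos(r) - 12.105)*sin(r)/(0.26*cos(r)^2 - 2.25*cos(r) + 2.7)^2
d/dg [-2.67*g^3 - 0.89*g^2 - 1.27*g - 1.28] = -8.01*g^2 - 1.78*g - 1.27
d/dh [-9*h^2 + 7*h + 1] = 7 - 18*h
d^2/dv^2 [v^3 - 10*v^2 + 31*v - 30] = 6*v - 20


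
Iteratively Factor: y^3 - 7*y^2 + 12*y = (y)*(y^2 - 7*y + 12) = y*(y - 4)*(y - 3)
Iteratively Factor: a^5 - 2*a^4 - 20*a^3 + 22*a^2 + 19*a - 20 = (a + 4)*(a^4 - 6*a^3 + 4*a^2 + 6*a - 5) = (a - 5)*(a + 4)*(a^3 - a^2 - a + 1) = (a - 5)*(a + 1)*(a + 4)*(a^2 - 2*a + 1) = (a - 5)*(a - 1)*(a + 1)*(a + 4)*(a - 1)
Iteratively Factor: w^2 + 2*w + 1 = (w + 1)*(w + 1)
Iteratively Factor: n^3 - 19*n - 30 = (n - 5)*(n^2 + 5*n + 6) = (n - 5)*(n + 2)*(n + 3)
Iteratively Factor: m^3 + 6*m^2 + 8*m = (m)*(m^2 + 6*m + 8) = m*(m + 2)*(m + 4)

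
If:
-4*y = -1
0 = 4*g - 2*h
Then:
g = h/2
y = 1/4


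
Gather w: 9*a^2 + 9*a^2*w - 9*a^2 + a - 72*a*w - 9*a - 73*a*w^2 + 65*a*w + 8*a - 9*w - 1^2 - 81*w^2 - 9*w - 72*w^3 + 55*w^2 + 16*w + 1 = -72*w^3 + w^2*(-73*a - 26) + w*(9*a^2 - 7*a - 2)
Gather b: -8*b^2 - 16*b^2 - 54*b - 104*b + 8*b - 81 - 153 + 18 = -24*b^2 - 150*b - 216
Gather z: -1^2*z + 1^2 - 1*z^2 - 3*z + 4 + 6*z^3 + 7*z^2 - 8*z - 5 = 6*z^3 + 6*z^2 - 12*z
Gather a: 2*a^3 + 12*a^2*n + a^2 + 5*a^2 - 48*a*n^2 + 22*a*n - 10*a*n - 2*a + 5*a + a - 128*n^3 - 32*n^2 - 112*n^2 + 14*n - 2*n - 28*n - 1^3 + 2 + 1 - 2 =2*a^3 + a^2*(12*n + 6) + a*(-48*n^2 + 12*n + 4) - 128*n^3 - 144*n^2 - 16*n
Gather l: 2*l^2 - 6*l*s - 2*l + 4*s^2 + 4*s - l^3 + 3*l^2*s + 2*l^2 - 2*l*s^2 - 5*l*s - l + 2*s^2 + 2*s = -l^3 + l^2*(3*s + 4) + l*(-2*s^2 - 11*s - 3) + 6*s^2 + 6*s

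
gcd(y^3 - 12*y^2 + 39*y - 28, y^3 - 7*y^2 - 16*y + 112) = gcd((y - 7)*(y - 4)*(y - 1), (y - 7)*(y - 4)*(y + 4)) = y^2 - 11*y + 28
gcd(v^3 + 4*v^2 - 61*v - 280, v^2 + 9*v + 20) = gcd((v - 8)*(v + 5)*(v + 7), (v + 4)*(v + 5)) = v + 5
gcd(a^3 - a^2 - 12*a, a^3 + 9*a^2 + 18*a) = a^2 + 3*a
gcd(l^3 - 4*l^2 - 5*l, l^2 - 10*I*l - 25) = 1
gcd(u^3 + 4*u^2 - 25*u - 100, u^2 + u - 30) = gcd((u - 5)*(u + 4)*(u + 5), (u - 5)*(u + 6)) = u - 5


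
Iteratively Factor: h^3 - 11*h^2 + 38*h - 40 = (h - 5)*(h^2 - 6*h + 8) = (h - 5)*(h - 2)*(h - 4)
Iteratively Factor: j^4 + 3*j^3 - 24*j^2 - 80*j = (j - 5)*(j^3 + 8*j^2 + 16*j) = j*(j - 5)*(j^2 + 8*j + 16) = j*(j - 5)*(j + 4)*(j + 4)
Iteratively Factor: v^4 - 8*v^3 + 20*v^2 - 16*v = (v - 2)*(v^3 - 6*v^2 + 8*v) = (v - 4)*(v - 2)*(v^2 - 2*v) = v*(v - 4)*(v - 2)*(v - 2)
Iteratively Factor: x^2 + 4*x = (x)*(x + 4)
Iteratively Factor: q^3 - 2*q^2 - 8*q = (q + 2)*(q^2 - 4*q) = q*(q + 2)*(q - 4)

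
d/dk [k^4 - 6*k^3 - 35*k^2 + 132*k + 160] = 4*k^3 - 18*k^2 - 70*k + 132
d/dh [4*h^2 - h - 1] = 8*h - 1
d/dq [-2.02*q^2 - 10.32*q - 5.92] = -4.04*q - 10.32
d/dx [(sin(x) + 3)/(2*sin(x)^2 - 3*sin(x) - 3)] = (-12*sin(x) + cos(2*x) + 5)*cos(x)/(3*sin(x) + cos(2*x) + 2)^2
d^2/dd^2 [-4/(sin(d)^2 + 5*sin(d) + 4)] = 4*(4*sin(d)^3 + 11*sin(d)^2 - 8*sin(d) - 42)/((sin(d) + 1)^2*(sin(d) + 4)^3)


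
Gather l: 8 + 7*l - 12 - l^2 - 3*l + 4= -l^2 + 4*l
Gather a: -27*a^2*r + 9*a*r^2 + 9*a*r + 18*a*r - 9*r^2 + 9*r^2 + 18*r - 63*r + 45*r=-27*a^2*r + a*(9*r^2 + 27*r)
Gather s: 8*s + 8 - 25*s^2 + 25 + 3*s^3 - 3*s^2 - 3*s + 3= 3*s^3 - 28*s^2 + 5*s + 36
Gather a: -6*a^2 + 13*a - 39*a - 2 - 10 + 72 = -6*a^2 - 26*a + 60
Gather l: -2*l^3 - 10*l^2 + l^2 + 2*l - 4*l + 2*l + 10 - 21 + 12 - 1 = -2*l^3 - 9*l^2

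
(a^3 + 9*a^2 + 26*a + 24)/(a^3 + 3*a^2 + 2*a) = (a^2 + 7*a + 12)/(a*(a + 1))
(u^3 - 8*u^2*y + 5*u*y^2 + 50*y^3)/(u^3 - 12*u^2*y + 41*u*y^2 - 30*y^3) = (u^2 - 3*u*y - 10*y^2)/(u^2 - 7*u*y + 6*y^2)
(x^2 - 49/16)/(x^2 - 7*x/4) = (x + 7/4)/x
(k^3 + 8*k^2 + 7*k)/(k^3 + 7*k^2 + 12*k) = (k^2 + 8*k + 7)/(k^2 + 7*k + 12)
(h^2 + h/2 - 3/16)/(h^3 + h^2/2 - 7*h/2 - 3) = (2*h^2 + h - 3/8)/(2*h^3 + h^2 - 7*h - 6)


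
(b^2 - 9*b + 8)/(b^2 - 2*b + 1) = (b - 8)/(b - 1)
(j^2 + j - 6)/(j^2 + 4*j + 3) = (j - 2)/(j + 1)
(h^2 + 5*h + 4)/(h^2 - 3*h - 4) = (h + 4)/(h - 4)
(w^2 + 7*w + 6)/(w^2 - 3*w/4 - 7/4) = 4*(w + 6)/(4*w - 7)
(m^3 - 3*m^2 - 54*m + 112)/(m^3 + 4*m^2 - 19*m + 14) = (m - 8)/(m - 1)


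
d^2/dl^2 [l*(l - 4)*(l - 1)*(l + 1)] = 12*l^2 - 24*l - 2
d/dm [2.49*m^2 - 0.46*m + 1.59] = 4.98*m - 0.46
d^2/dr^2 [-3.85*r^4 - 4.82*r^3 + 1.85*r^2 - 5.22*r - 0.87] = -46.2*r^2 - 28.92*r + 3.7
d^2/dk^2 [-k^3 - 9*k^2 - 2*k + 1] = -6*k - 18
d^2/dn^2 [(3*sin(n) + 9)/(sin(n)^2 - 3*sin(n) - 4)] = 3*(-sin(n)^4 - 14*sin(n)^3 + 19*sin(n)^2 - 64*sin(n) + 54)/((sin(n) - 4)^3*(sin(n) + 1)^2)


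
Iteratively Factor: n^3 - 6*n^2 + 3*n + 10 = (n - 2)*(n^2 - 4*n - 5) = (n - 5)*(n - 2)*(n + 1)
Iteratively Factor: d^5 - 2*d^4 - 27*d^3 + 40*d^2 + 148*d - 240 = (d - 5)*(d^4 + 3*d^3 - 12*d^2 - 20*d + 48) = (d - 5)*(d + 4)*(d^3 - d^2 - 8*d + 12) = (d - 5)*(d - 2)*(d + 4)*(d^2 + d - 6) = (d - 5)*(d - 2)*(d + 3)*(d + 4)*(d - 2)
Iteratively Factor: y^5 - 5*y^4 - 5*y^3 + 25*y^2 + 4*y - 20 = (y - 1)*(y^4 - 4*y^3 - 9*y^2 + 16*y + 20) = (y - 2)*(y - 1)*(y^3 - 2*y^2 - 13*y - 10) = (y - 2)*(y - 1)*(y + 1)*(y^2 - 3*y - 10) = (y - 2)*(y - 1)*(y + 1)*(y + 2)*(y - 5)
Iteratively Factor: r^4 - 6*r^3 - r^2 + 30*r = (r)*(r^3 - 6*r^2 - r + 30) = r*(r - 3)*(r^2 - 3*r - 10) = r*(r - 5)*(r - 3)*(r + 2)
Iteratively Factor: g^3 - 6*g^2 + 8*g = (g - 2)*(g^2 - 4*g) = (g - 4)*(g - 2)*(g)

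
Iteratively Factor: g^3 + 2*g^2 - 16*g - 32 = (g + 4)*(g^2 - 2*g - 8) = (g - 4)*(g + 4)*(g + 2)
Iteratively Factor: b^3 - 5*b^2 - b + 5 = (b - 1)*(b^2 - 4*b - 5) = (b - 1)*(b + 1)*(b - 5)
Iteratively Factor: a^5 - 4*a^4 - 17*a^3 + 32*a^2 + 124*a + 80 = (a + 2)*(a^4 - 6*a^3 - 5*a^2 + 42*a + 40) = (a + 2)^2*(a^3 - 8*a^2 + 11*a + 20) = (a + 1)*(a + 2)^2*(a^2 - 9*a + 20) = (a - 5)*(a + 1)*(a + 2)^2*(a - 4)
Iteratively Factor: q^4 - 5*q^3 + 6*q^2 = (q)*(q^3 - 5*q^2 + 6*q) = q*(q - 3)*(q^2 - 2*q) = q*(q - 3)*(q - 2)*(q)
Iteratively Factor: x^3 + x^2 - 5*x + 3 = (x + 3)*(x^2 - 2*x + 1) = (x - 1)*(x + 3)*(x - 1)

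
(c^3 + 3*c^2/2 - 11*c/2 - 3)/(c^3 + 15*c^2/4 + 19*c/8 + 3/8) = 4*(c - 2)/(4*c + 1)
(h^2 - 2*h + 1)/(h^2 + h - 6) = (h^2 - 2*h + 1)/(h^2 + h - 6)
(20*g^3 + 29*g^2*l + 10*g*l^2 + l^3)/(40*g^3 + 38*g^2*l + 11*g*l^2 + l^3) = (g + l)/(2*g + l)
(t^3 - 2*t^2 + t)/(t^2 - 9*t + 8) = t*(t - 1)/(t - 8)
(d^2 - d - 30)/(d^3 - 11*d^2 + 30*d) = (d + 5)/(d*(d - 5))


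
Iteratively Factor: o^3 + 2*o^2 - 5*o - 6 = (o + 3)*(o^2 - o - 2) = (o - 2)*(o + 3)*(o + 1)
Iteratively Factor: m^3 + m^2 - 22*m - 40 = (m + 2)*(m^2 - m - 20) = (m - 5)*(m + 2)*(m + 4)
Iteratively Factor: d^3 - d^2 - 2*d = (d + 1)*(d^2 - 2*d) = d*(d + 1)*(d - 2)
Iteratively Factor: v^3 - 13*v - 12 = (v - 4)*(v^2 + 4*v + 3) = (v - 4)*(v + 3)*(v + 1)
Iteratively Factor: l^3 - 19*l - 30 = (l + 3)*(l^2 - 3*l - 10) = (l + 2)*(l + 3)*(l - 5)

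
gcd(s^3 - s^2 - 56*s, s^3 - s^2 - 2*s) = s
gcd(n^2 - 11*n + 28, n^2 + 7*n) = 1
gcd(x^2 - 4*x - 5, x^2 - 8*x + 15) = x - 5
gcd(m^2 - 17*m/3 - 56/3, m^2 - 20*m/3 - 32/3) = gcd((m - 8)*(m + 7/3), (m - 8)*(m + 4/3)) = m - 8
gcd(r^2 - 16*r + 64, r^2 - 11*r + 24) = r - 8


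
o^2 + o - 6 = (o - 2)*(o + 3)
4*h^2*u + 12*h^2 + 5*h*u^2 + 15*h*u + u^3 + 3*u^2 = (h + u)*(4*h + u)*(u + 3)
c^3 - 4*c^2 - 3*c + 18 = (c - 3)^2*(c + 2)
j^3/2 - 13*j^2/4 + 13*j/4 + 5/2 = (j/2 + 1/4)*(j - 5)*(j - 2)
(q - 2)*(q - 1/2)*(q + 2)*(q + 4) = q^4 + 7*q^3/2 - 6*q^2 - 14*q + 8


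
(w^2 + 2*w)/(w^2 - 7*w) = (w + 2)/(w - 7)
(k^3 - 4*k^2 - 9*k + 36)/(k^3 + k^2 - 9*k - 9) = (k - 4)/(k + 1)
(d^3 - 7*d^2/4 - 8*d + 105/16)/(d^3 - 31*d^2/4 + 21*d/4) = (d^2 - d - 35/4)/(d*(d - 7))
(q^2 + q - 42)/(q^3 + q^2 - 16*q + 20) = (q^2 + q - 42)/(q^3 + q^2 - 16*q + 20)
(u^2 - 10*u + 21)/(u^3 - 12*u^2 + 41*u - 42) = 1/(u - 2)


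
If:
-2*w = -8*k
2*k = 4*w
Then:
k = 0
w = 0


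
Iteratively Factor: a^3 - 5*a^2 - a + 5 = (a + 1)*(a^2 - 6*a + 5) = (a - 1)*(a + 1)*(a - 5)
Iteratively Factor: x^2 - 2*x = (x - 2)*(x)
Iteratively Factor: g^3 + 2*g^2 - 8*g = (g + 4)*(g^2 - 2*g) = (g - 2)*(g + 4)*(g)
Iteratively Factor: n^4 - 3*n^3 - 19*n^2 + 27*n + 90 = (n + 3)*(n^3 - 6*n^2 - n + 30) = (n + 2)*(n + 3)*(n^2 - 8*n + 15) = (n - 3)*(n + 2)*(n + 3)*(n - 5)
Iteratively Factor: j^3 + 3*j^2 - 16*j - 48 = (j + 3)*(j^2 - 16) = (j + 3)*(j + 4)*(j - 4)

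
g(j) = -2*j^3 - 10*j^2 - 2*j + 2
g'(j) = -6*j^2 - 20*j - 2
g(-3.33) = -28.38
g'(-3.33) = -1.93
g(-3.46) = -27.95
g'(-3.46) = -4.63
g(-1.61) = -12.35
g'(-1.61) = 14.65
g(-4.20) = -17.82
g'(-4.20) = -23.84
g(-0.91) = -2.95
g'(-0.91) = 11.23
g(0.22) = 1.05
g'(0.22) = -6.69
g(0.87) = -8.63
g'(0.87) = -23.94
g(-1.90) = -16.58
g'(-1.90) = 14.34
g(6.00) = -802.00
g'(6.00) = -338.00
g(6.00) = -802.00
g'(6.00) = -338.00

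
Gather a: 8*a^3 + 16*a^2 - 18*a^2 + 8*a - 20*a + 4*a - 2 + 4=8*a^3 - 2*a^2 - 8*a + 2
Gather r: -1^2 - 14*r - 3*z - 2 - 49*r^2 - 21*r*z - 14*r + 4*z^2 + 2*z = -49*r^2 + r*(-21*z - 28) + 4*z^2 - z - 3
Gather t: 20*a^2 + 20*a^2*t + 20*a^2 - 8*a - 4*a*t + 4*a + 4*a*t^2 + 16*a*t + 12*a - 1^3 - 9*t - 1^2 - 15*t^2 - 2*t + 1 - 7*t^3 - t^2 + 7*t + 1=40*a^2 + 8*a - 7*t^3 + t^2*(4*a - 16) + t*(20*a^2 + 12*a - 4)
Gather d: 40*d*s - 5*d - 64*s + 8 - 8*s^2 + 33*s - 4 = d*(40*s - 5) - 8*s^2 - 31*s + 4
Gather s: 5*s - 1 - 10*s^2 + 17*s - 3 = -10*s^2 + 22*s - 4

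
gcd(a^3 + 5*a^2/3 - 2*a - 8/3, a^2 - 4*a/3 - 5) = 1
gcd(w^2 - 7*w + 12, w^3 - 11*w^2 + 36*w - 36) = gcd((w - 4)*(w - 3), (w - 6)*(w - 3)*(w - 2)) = w - 3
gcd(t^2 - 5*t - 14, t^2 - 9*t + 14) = t - 7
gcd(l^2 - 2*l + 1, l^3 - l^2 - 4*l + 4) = l - 1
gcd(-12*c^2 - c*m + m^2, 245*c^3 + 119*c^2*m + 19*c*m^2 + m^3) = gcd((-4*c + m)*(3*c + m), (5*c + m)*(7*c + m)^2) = 1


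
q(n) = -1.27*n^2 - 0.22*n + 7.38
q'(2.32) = -6.11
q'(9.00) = -23.08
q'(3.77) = -9.80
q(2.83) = -3.41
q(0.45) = 7.02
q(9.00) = -97.47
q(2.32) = 0.03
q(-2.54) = -0.25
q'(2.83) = -7.41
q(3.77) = -11.50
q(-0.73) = 6.86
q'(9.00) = -23.08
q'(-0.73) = 1.63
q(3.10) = -5.51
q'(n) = -2.54*n - 0.22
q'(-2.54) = 6.23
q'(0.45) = -1.36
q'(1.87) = -4.97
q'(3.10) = -8.09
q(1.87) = 2.53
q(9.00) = -97.47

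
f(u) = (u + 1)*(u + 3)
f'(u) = 2*u + 4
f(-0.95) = 0.10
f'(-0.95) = 2.10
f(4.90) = 46.61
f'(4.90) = 13.80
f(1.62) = 12.10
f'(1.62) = 7.24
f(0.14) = 3.58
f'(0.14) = 4.28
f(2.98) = 23.80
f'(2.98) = 9.96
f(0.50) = 5.25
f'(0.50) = 5.00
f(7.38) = 86.98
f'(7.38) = 18.76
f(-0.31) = 1.86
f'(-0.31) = 3.38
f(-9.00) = 48.00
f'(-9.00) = -14.00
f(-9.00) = 48.00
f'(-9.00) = -14.00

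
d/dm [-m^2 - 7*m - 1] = -2*m - 7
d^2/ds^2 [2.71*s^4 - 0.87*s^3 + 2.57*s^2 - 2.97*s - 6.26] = 32.52*s^2 - 5.22*s + 5.14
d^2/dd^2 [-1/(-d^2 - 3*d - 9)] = 2*(-d^2 - 3*d + (2*d + 3)^2 - 9)/(d^2 + 3*d + 9)^3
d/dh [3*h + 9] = 3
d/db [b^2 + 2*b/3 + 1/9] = 2*b + 2/3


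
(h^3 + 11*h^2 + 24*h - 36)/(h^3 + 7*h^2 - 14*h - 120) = (h^2 + 5*h - 6)/(h^2 + h - 20)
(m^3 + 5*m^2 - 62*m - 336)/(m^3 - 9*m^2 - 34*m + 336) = (m + 7)/(m - 7)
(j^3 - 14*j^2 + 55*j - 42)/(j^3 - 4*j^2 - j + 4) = (j^2 - 13*j + 42)/(j^2 - 3*j - 4)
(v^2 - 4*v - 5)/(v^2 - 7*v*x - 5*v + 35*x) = (-v - 1)/(-v + 7*x)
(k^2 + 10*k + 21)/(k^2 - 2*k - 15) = (k + 7)/(k - 5)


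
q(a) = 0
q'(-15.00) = 0.00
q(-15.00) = 0.00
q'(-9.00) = 0.00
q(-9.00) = 0.00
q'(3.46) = 0.00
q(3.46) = 0.00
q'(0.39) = 0.00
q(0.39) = 0.00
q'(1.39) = 0.00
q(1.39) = 0.00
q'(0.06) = 0.00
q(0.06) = 0.00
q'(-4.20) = 0.00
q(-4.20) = 0.00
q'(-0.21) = 0.00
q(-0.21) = 0.00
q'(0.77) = 0.00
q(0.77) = 0.00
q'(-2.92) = 0.00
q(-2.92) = 0.00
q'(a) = 0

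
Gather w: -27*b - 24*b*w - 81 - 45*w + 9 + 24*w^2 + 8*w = -27*b + 24*w^2 + w*(-24*b - 37) - 72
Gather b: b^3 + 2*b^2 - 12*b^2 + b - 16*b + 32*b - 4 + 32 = b^3 - 10*b^2 + 17*b + 28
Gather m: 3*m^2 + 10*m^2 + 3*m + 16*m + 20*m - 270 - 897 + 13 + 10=13*m^2 + 39*m - 1144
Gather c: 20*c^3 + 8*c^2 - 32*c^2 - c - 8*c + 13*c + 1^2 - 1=20*c^3 - 24*c^2 + 4*c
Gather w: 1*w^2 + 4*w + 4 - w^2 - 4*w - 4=0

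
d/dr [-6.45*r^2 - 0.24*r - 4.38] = -12.9*r - 0.24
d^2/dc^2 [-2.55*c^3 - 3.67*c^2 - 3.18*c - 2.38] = -15.3*c - 7.34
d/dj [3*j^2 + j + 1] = 6*j + 1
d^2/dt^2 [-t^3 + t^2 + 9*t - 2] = 2 - 6*t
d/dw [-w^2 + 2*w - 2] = 2 - 2*w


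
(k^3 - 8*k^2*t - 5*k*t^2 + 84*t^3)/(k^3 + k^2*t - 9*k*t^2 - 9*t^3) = (-k^2 + 11*k*t - 28*t^2)/(-k^2 + 2*k*t + 3*t^2)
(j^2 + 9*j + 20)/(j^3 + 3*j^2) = (j^2 + 9*j + 20)/(j^2*(j + 3))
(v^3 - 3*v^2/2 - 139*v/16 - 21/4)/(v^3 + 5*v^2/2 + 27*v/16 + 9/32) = 2*(4*v^2 - 9*v - 28)/(8*v^2 + 14*v + 3)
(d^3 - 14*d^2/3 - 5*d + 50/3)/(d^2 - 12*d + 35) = (3*d^2 + d - 10)/(3*(d - 7))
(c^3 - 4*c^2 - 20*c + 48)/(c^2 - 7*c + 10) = (c^2 - 2*c - 24)/(c - 5)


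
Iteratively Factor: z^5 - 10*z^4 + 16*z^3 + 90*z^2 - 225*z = (z)*(z^4 - 10*z^3 + 16*z^2 + 90*z - 225) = z*(z - 3)*(z^3 - 7*z^2 - 5*z + 75) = z*(z - 3)*(z + 3)*(z^2 - 10*z + 25) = z*(z - 5)*(z - 3)*(z + 3)*(z - 5)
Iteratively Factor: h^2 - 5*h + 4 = (h - 1)*(h - 4)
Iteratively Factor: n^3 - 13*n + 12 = (n - 1)*(n^2 + n - 12) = (n - 1)*(n + 4)*(n - 3)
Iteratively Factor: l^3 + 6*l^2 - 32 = (l + 4)*(l^2 + 2*l - 8) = (l + 4)^2*(l - 2)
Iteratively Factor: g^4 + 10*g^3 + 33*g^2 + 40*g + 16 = (g + 4)*(g^3 + 6*g^2 + 9*g + 4) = (g + 1)*(g + 4)*(g^2 + 5*g + 4) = (g + 1)*(g + 4)^2*(g + 1)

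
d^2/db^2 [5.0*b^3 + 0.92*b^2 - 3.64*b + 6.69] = 30.0*b + 1.84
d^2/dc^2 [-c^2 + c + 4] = -2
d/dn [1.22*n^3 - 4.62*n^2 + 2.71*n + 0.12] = 3.66*n^2 - 9.24*n + 2.71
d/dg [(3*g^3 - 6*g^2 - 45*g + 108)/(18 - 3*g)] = 2*(-g^3 + 10*g^2 - 12*g - 27)/(g^2 - 12*g + 36)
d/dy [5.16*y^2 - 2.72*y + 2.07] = 10.32*y - 2.72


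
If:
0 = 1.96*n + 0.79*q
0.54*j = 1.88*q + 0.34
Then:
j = 3.48148148148148*q + 0.62962962962963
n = -0.403061224489796*q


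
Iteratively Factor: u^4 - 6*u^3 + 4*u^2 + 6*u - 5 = (u - 5)*(u^3 - u^2 - u + 1) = (u - 5)*(u - 1)*(u^2 - 1) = (u - 5)*(u - 1)^2*(u + 1)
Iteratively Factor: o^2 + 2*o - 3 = (o - 1)*(o + 3)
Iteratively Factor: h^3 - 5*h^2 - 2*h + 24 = (h + 2)*(h^2 - 7*h + 12) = (h - 3)*(h + 2)*(h - 4)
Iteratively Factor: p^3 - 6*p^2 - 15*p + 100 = (p + 4)*(p^2 - 10*p + 25) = (p - 5)*(p + 4)*(p - 5)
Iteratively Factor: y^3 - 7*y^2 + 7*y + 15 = (y - 5)*(y^2 - 2*y - 3) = (y - 5)*(y - 3)*(y + 1)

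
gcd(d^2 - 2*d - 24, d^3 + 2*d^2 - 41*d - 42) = d - 6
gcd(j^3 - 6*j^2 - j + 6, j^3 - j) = j^2 - 1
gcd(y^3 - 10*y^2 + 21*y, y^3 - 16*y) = y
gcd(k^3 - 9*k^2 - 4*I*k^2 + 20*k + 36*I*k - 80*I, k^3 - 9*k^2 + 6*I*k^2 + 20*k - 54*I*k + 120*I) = k^2 - 9*k + 20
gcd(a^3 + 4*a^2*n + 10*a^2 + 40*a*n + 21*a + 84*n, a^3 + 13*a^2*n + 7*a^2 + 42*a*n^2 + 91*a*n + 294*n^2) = a + 7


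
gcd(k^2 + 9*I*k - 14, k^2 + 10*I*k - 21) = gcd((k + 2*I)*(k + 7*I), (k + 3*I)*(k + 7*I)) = k + 7*I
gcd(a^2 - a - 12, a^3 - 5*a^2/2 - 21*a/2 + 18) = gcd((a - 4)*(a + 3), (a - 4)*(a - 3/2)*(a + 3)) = a^2 - a - 12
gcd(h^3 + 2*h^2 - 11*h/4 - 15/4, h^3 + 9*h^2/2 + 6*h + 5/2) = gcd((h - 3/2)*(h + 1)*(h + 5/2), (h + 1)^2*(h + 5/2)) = h^2 + 7*h/2 + 5/2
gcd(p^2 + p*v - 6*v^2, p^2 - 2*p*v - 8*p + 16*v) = p - 2*v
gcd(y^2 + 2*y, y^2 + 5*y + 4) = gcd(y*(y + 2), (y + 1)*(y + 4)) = 1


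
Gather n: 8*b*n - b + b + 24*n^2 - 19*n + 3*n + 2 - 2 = 24*n^2 + n*(8*b - 16)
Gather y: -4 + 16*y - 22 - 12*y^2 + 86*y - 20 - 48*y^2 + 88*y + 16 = -60*y^2 + 190*y - 30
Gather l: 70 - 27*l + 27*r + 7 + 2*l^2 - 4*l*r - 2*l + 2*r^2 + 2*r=2*l^2 + l*(-4*r - 29) + 2*r^2 + 29*r + 77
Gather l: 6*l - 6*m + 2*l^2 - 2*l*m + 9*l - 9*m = 2*l^2 + l*(15 - 2*m) - 15*m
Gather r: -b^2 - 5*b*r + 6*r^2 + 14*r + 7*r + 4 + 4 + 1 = -b^2 + 6*r^2 + r*(21 - 5*b) + 9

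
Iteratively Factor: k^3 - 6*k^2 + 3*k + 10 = (k - 5)*(k^2 - k - 2) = (k - 5)*(k - 2)*(k + 1)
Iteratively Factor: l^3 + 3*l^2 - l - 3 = (l - 1)*(l^2 + 4*l + 3) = (l - 1)*(l + 1)*(l + 3)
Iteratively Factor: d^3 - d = (d)*(d^2 - 1) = d*(d + 1)*(d - 1)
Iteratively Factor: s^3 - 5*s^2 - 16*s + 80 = (s + 4)*(s^2 - 9*s + 20) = (s - 5)*(s + 4)*(s - 4)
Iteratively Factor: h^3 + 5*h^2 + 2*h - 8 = (h + 2)*(h^2 + 3*h - 4) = (h - 1)*(h + 2)*(h + 4)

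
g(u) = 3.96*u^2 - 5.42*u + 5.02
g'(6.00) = 42.10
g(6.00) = 115.06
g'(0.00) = -5.42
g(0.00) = 5.02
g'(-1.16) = -14.61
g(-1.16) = 16.64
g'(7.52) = 54.14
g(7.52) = 188.20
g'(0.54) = -1.14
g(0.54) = 3.25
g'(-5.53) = -49.22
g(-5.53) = 156.09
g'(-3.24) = -31.08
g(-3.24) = 64.15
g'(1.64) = 7.57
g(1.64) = 6.78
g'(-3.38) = -32.19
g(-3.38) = 68.58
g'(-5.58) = -49.61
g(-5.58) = 158.56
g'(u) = 7.92*u - 5.42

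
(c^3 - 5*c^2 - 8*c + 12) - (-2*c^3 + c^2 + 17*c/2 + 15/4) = 3*c^3 - 6*c^2 - 33*c/2 + 33/4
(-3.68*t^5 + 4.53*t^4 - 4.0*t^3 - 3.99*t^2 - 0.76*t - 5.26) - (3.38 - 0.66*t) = -3.68*t^5 + 4.53*t^4 - 4.0*t^3 - 3.99*t^2 - 0.1*t - 8.64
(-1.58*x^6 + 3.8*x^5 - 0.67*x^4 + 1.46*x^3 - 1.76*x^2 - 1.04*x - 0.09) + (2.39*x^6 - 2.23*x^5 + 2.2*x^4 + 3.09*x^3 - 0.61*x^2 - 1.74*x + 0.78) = 0.81*x^6 + 1.57*x^5 + 1.53*x^4 + 4.55*x^3 - 2.37*x^2 - 2.78*x + 0.69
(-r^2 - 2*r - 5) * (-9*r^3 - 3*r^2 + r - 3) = 9*r^5 + 21*r^4 + 50*r^3 + 16*r^2 + r + 15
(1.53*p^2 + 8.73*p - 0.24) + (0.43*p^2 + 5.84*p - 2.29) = 1.96*p^2 + 14.57*p - 2.53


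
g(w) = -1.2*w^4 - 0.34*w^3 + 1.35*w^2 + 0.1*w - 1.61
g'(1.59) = -17.48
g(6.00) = -1581.05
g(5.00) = -759.86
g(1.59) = -7.07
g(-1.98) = -12.32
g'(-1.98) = 28.01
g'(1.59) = -17.48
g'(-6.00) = 983.98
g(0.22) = -1.53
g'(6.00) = -1057.22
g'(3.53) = -214.22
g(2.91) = -84.32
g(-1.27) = -1.98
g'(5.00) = -611.90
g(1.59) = -7.07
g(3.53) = -185.72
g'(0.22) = 0.59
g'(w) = -4.8*w^3 - 1.02*w^2 + 2.7*w + 0.1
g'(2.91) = -118.96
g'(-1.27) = 4.86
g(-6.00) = -1435.37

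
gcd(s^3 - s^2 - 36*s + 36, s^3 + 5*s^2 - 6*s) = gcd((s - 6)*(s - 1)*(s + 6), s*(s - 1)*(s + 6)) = s^2 + 5*s - 6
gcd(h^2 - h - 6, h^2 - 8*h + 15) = h - 3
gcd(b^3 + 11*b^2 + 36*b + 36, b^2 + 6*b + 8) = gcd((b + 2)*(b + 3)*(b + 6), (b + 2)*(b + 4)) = b + 2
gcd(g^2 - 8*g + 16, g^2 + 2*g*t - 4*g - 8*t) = g - 4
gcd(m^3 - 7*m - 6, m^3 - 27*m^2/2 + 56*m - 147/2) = m - 3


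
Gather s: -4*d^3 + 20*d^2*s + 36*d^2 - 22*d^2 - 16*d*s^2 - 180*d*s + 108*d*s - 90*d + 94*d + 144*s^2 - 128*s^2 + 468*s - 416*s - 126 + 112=-4*d^3 + 14*d^2 + 4*d + s^2*(16 - 16*d) + s*(20*d^2 - 72*d + 52) - 14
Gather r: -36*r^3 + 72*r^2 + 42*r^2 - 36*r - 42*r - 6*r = -36*r^3 + 114*r^2 - 84*r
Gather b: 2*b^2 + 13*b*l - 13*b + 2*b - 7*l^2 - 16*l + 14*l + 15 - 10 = 2*b^2 + b*(13*l - 11) - 7*l^2 - 2*l + 5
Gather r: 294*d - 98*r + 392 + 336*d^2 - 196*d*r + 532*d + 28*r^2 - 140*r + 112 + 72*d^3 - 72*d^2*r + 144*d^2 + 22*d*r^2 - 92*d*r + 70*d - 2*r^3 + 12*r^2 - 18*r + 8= 72*d^3 + 480*d^2 + 896*d - 2*r^3 + r^2*(22*d + 40) + r*(-72*d^2 - 288*d - 256) + 512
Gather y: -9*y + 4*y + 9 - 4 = 5 - 5*y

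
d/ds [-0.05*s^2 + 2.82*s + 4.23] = 2.82 - 0.1*s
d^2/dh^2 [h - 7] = 0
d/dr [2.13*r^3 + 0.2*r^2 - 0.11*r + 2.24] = 6.39*r^2 + 0.4*r - 0.11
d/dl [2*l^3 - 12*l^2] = 6*l*(l - 4)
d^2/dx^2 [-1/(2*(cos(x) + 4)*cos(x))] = ((1 - cos(2*x))^2 - 15*cos(x) + 9*cos(2*x) + 3*cos(3*x) - 27)/(2*(cos(x) + 4)^3*cos(x)^3)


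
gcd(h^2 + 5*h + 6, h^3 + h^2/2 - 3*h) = h + 2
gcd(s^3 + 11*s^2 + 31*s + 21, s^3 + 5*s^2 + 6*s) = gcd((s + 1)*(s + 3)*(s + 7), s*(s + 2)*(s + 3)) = s + 3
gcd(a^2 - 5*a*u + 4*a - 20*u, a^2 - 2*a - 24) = a + 4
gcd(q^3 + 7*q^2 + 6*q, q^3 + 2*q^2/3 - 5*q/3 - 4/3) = q + 1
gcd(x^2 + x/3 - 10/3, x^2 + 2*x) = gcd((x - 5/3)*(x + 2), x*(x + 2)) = x + 2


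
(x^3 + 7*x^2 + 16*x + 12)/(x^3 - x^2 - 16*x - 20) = (x + 3)/(x - 5)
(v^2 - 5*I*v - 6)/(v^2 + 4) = (v - 3*I)/(v + 2*I)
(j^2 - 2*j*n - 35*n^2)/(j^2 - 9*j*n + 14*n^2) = (j + 5*n)/(j - 2*n)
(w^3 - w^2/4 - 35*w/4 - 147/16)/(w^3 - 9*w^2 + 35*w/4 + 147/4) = (w + 7/4)/(w - 7)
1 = 1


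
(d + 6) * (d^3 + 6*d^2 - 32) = d^4 + 12*d^3 + 36*d^2 - 32*d - 192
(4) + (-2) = 2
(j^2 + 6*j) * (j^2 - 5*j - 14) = j^4 + j^3 - 44*j^2 - 84*j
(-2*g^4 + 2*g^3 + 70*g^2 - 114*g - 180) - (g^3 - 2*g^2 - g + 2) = -2*g^4 + g^3 + 72*g^2 - 113*g - 182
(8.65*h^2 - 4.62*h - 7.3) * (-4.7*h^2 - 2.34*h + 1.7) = -40.655*h^4 + 1.473*h^3 + 59.8258*h^2 + 9.228*h - 12.41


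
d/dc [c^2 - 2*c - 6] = 2*c - 2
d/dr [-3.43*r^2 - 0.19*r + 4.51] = -6.86*r - 0.19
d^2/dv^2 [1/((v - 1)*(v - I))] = 2*((v - 1)^2 + (v - 1)*(v - I) + (v - I)^2)/((v - 1)^3*(v - I)^3)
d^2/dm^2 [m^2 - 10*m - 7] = 2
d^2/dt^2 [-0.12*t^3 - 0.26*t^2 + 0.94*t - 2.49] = -0.72*t - 0.52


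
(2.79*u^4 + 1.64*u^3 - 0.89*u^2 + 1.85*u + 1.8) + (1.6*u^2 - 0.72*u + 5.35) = 2.79*u^4 + 1.64*u^3 + 0.71*u^2 + 1.13*u + 7.15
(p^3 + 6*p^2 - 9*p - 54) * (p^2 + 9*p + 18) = p^5 + 15*p^4 + 63*p^3 - 27*p^2 - 648*p - 972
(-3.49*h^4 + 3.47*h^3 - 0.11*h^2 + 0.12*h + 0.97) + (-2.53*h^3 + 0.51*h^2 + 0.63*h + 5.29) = -3.49*h^4 + 0.94*h^3 + 0.4*h^2 + 0.75*h + 6.26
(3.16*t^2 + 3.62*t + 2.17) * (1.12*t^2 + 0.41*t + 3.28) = 3.5392*t^4 + 5.35*t^3 + 14.2794*t^2 + 12.7633*t + 7.1176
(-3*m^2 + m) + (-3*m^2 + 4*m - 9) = -6*m^2 + 5*m - 9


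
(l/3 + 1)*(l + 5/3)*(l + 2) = l^3/3 + 20*l^2/9 + 43*l/9 + 10/3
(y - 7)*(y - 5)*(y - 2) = y^3 - 14*y^2 + 59*y - 70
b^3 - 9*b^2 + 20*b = b*(b - 5)*(b - 4)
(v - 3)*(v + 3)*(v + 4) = v^3 + 4*v^2 - 9*v - 36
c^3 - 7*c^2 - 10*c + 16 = (c - 8)*(c - 1)*(c + 2)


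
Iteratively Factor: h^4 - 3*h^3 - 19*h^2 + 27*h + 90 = (h + 3)*(h^3 - 6*h^2 - h + 30) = (h - 3)*(h + 3)*(h^2 - 3*h - 10) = (h - 5)*(h - 3)*(h + 3)*(h + 2)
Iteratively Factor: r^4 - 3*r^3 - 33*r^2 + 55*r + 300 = (r + 4)*(r^3 - 7*r^2 - 5*r + 75) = (r - 5)*(r + 4)*(r^2 - 2*r - 15) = (r - 5)*(r + 3)*(r + 4)*(r - 5)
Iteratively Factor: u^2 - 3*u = (u)*(u - 3)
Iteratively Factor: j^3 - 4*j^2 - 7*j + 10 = (j - 5)*(j^2 + j - 2) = (j - 5)*(j - 1)*(j + 2)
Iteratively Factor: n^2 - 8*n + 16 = (n - 4)*(n - 4)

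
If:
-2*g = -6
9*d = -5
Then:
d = -5/9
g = 3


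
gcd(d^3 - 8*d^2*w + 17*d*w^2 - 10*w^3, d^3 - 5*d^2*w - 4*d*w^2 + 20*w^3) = d^2 - 7*d*w + 10*w^2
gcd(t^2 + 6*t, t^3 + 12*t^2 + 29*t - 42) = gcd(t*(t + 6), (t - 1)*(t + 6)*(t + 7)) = t + 6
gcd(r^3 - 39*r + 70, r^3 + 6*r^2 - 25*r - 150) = r - 5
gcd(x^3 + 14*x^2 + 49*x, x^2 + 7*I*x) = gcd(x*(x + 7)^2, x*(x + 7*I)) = x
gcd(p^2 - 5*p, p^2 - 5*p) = p^2 - 5*p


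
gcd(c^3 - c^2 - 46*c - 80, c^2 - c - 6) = c + 2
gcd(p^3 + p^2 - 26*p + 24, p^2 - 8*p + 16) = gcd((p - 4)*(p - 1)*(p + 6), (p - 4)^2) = p - 4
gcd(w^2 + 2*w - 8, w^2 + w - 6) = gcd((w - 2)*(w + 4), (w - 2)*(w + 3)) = w - 2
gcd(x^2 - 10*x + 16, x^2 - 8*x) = x - 8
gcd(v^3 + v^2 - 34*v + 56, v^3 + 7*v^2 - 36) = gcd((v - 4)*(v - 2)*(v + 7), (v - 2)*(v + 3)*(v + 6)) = v - 2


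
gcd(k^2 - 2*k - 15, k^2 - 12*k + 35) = k - 5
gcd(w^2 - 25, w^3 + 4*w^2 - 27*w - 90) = w - 5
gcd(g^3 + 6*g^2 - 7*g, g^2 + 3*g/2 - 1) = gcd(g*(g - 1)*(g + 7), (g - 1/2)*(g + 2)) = 1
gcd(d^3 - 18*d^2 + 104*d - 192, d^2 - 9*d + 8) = d - 8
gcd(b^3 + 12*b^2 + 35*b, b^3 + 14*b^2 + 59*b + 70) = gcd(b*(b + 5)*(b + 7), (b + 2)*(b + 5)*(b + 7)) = b^2 + 12*b + 35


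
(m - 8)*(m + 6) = m^2 - 2*m - 48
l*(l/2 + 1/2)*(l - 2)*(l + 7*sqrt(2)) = l^4/2 - l^3/2 + 7*sqrt(2)*l^3/2 - 7*sqrt(2)*l^2/2 - l^2 - 7*sqrt(2)*l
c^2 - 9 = (c - 3)*(c + 3)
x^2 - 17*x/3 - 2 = (x - 6)*(x + 1/3)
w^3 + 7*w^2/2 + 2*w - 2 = (w - 1/2)*(w + 2)^2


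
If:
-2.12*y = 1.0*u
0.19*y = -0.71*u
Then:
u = 0.00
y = 0.00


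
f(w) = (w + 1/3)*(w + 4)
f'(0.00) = 4.33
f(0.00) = 1.33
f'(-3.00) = -1.67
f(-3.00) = -2.67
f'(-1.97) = 0.39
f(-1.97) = -3.32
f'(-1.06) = 2.21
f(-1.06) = -2.14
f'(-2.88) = -1.43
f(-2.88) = -2.85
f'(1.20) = 6.73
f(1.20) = 7.97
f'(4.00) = 12.33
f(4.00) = 34.67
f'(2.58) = 9.49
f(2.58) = 19.17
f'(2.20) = 8.73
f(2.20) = 15.71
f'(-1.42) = 1.49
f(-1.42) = -2.80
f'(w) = 2*w + 13/3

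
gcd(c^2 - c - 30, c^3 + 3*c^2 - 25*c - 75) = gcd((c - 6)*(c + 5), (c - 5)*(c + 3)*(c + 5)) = c + 5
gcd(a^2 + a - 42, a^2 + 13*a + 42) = a + 7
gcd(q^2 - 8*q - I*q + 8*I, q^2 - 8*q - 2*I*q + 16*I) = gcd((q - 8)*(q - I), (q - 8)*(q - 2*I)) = q - 8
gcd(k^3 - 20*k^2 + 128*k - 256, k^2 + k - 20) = k - 4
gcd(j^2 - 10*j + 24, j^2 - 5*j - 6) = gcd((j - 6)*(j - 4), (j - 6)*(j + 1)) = j - 6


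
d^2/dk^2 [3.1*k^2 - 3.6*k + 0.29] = 6.20000000000000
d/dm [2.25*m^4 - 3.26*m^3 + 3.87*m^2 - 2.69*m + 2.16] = 9.0*m^3 - 9.78*m^2 + 7.74*m - 2.69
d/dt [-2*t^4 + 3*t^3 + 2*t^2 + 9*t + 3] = -8*t^3 + 9*t^2 + 4*t + 9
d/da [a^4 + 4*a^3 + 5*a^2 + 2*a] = 4*a^3 + 12*a^2 + 10*a + 2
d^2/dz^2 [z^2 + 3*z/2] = 2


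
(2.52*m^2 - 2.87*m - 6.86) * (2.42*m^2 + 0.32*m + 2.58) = 6.0984*m^4 - 6.139*m^3 - 11.018*m^2 - 9.5998*m - 17.6988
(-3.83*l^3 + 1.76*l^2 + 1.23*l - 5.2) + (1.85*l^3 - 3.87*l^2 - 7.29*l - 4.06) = -1.98*l^3 - 2.11*l^2 - 6.06*l - 9.26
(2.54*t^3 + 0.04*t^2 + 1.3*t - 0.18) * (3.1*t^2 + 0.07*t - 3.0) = 7.874*t^5 + 0.3018*t^4 - 3.5872*t^3 - 0.587*t^2 - 3.9126*t + 0.54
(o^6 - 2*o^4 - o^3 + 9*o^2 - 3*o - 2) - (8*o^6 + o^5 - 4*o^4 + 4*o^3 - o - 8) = -7*o^6 - o^5 + 2*o^4 - 5*o^3 + 9*o^2 - 2*o + 6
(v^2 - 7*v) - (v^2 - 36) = 36 - 7*v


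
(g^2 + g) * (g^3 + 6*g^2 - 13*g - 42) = g^5 + 7*g^4 - 7*g^3 - 55*g^2 - 42*g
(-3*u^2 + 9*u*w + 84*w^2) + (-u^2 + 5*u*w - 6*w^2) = -4*u^2 + 14*u*w + 78*w^2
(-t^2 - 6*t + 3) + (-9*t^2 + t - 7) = -10*t^2 - 5*t - 4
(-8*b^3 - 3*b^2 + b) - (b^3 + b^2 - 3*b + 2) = -9*b^3 - 4*b^2 + 4*b - 2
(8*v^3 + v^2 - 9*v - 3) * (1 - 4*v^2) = -32*v^5 - 4*v^4 + 44*v^3 + 13*v^2 - 9*v - 3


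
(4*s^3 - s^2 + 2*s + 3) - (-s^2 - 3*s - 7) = 4*s^3 + 5*s + 10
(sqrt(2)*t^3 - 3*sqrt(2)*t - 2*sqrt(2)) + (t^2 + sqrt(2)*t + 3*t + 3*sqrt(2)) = sqrt(2)*t^3 + t^2 - 2*sqrt(2)*t + 3*t + sqrt(2)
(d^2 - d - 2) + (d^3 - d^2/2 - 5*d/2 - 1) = d^3 + d^2/2 - 7*d/2 - 3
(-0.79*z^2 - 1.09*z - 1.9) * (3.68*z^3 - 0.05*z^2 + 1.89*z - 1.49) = -2.9072*z^5 - 3.9717*z^4 - 8.4306*z^3 - 0.788*z^2 - 1.9669*z + 2.831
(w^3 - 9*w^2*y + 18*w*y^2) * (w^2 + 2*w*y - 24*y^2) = w^5 - 7*w^4*y - 24*w^3*y^2 + 252*w^2*y^3 - 432*w*y^4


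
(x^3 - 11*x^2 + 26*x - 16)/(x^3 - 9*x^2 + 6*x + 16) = (x - 1)/(x + 1)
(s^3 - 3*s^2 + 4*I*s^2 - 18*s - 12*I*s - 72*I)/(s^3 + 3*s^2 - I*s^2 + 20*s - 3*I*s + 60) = (s - 6)/(s - 5*I)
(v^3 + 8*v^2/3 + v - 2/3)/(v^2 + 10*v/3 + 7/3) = (3*v^2 + 5*v - 2)/(3*v + 7)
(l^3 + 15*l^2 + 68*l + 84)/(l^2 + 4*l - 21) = (l^2 + 8*l + 12)/(l - 3)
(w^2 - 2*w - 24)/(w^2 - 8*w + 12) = (w + 4)/(w - 2)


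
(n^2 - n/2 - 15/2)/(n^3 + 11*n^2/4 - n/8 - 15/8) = 4*(n - 3)/(4*n^2 + n - 3)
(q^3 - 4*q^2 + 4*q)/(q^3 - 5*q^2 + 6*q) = (q - 2)/(q - 3)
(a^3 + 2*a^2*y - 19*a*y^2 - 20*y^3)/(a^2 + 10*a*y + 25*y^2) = (a^2 - 3*a*y - 4*y^2)/(a + 5*y)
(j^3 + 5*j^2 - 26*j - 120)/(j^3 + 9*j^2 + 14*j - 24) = (j - 5)/(j - 1)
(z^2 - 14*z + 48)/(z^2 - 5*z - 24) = (z - 6)/(z + 3)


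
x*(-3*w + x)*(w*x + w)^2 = -3*w^3*x^3 - 6*w^3*x^2 - 3*w^3*x + w^2*x^4 + 2*w^2*x^3 + w^2*x^2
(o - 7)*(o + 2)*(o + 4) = o^3 - o^2 - 34*o - 56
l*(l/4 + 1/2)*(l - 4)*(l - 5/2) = l^4/4 - 9*l^3/8 - 3*l^2/4 + 5*l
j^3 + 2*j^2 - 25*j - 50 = (j - 5)*(j + 2)*(j + 5)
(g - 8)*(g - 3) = g^2 - 11*g + 24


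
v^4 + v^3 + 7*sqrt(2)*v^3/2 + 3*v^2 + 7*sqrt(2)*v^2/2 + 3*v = v*(v + 1)*(v + sqrt(2)/2)*(v + 3*sqrt(2))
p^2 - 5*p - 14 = (p - 7)*(p + 2)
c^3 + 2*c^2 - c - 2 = (c - 1)*(c + 1)*(c + 2)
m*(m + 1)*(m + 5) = m^3 + 6*m^2 + 5*m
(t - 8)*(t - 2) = t^2 - 10*t + 16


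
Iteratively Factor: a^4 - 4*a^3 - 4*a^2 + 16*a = (a)*(a^3 - 4*a^2 - 4*a + 16) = a*(a - 4)*(a^2 - 4) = a*(a - 4)*(a + 2)*(a - 2)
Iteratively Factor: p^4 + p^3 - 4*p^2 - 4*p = (p + 2)*(p^3 - p^2 - 2*p) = (p + 1)*(p + 2)*(p^2 - 2*p) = (p - 2)*(p + 1)*(p + 2)*(p)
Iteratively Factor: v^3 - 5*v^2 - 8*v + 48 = (v - 4)*(v^2 - v - 12) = (v - 4)*(v + 3)*(v - 4)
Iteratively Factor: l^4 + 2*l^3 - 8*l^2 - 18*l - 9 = (l + 3)*(l^3 - l^2 - 5*l - 3) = (l + 1)*(l + 3)*(l^2 - 2*l - 3) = (l - 3)*(l + 1)*(l + 3)*(l + 1)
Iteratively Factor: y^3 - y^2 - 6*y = (y + 2)*(y^2 - 3*y) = (y - 3)*(y + 2)*(y)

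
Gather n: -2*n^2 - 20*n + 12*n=-2*n^2 - 8*n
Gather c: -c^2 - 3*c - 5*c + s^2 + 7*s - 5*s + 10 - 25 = -c^2 - 8*c + s^2 + 2*s - 15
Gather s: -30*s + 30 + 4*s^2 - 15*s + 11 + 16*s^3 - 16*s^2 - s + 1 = 16*s^3 - 12*s^2 - 46*s + 42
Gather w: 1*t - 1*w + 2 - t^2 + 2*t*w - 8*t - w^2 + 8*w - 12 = -t^2 - 7*t - w^2 + w*(2*t + 7) - 10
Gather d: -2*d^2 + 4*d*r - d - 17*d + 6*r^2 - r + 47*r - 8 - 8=-2*d^2 + d*(4*r - 18) + 6*r^2 + 46*r - 16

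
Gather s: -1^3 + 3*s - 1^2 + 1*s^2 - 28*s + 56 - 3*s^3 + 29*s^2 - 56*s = -3*s^3 + 30*s^2 - 81*s + 54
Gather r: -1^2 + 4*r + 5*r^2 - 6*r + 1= 5*r^2 - 2*r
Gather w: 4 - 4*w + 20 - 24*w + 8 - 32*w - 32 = -60*w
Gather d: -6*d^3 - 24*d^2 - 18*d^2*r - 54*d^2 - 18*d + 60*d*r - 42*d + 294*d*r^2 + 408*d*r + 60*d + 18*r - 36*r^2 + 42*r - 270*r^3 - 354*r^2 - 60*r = -6*d^3 + d^2*(-18*r - 78) + d*(294*r^2 + 468*r) - 270*r^3 - 390*r^2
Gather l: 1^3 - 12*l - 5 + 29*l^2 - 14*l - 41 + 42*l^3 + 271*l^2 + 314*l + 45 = 42*l^3 + 300*l^2 + 288*l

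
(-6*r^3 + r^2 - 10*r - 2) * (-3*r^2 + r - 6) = 18*r^5 - 9*r^4 + 67*r^3 - 10*r^2 + 58*r + 12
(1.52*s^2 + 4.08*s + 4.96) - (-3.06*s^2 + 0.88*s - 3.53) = 4.58*s^2 + 3.2*s + 8.49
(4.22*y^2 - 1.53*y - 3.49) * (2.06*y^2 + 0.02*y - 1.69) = 8.6932*y^4 - 3.0674*y^3 - 14.3518*y^2 + 2.5159*y + 5.8981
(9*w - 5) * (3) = 27*w - 15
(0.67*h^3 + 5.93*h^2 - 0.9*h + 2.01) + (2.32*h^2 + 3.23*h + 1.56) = 0.67*h^3 + 8.25*h^2 + 2.33*h + 3.57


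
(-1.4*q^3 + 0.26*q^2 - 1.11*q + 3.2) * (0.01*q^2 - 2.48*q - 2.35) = -0.014*q^5 + 3.4746*q^4 + 2.6341*q^3 + 2.1738*q^2 - 5.3275*q - 7.52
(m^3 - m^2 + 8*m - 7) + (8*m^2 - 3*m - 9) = m^3 + 7*m^2 + 5*m - 16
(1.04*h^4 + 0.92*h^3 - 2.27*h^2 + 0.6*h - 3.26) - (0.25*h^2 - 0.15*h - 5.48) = 1.04*h^4 + 0.92*h^3 - 2.52*h^2 + 0.75*h + 2.22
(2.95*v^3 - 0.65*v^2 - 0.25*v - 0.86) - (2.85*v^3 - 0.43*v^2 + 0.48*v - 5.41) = 0.1*v^3 - 0.22*v^2 - 0.73*v + 4.55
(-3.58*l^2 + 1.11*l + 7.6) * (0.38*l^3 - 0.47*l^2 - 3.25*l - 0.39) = -1.3604*l^5 + 2.1044*l^4 + 14.0013*l^3 - 5.7833*l^2 - 25.1329*l - 2.964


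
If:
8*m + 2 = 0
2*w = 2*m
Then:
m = -1/4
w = -1/4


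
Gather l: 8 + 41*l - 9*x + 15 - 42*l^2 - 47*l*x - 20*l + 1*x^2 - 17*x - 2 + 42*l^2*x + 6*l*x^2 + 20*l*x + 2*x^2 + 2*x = l^2*(42*x - 42) + l*(6*x^2 - 27*x + 21) + 3*x^2 - 24*x + 21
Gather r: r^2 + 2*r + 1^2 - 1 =r^2 + 2*r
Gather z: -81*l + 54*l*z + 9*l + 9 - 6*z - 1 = -72*l + z*(54*l - 6) + 8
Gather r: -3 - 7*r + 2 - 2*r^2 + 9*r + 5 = -2*r^2 + 2*r + 4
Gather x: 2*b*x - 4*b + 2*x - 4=-4*b + x*(2*b + 2) - 4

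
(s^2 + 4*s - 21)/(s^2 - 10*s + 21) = (s + 7)/(s - 7)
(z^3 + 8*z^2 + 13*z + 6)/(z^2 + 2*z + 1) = z + 6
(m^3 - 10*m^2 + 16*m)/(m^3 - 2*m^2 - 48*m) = (m - 2)/(m + 6)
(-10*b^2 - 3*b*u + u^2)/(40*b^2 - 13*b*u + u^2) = (2*b + u)/(-8*b + u)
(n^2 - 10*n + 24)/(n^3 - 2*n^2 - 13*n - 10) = (-n^2 + 10*n - 24)/(-n^3 + 2*n^2 + 13*n + 10)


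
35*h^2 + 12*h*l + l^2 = (5*h + l)*(7*h + l)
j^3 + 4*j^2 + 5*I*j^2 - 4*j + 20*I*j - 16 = (j + 4)*(j + I)*(j + 4*I)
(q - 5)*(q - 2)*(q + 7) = q^3 - 39*q + 70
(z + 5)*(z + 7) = z^2 + 12*z + 35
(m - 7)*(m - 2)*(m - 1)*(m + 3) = m^4 - 7*m^3 - 7*m^2 + 55*m - 42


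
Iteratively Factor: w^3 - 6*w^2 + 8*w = (w)*(w^2 - 6*w + 8) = w*(w - 4)*(w - 2)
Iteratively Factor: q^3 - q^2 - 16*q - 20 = (q - 5)*(q^2 + 4*q + 4) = (q - 5)*(q + 2)*(q + 2)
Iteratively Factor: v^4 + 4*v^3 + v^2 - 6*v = (v + 3)*(v^3 + v^2 - 2*v) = v*(v + 3)*(v^2 + v - 2) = v*(v + 2)*(v + 3)*(v - 1)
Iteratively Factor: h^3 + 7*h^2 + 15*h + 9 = (h + 3)*(h^2 + 4*h + 3) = (h + 1)*(h + 3)*(h + 3)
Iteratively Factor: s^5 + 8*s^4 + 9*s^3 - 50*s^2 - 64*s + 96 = (s + 3)*(s^4 + 5*s^3 - 6*s^2 - 32*s + 32) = (s - 2)*(s + 3)*(s^3 + 7*s^2 + 8*s - 16) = (s - 2)*(s - 1)*(s + 3)*(s^2 + 8*s + 16) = (s - 2)*(s - 1)*(s + 3)*(s + 4)*(s + 4)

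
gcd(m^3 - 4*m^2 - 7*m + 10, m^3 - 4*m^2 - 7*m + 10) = m^3 - 4*m^2 - 7*m + 10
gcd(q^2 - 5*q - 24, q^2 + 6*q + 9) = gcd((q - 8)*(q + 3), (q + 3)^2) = q + 3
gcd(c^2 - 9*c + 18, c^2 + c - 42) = c - 6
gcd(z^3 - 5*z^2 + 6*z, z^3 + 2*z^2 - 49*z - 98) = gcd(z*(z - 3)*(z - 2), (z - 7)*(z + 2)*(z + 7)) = 1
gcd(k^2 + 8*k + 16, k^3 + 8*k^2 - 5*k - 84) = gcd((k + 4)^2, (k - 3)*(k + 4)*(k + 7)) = k + 4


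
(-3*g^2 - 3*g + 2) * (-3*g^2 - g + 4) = 9*g^4 + 12*g^3 - 15*g^2 - 14*g + 8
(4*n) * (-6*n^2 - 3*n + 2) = -24*n^3 - 12*n^2 + 8*n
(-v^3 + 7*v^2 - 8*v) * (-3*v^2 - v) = 3*v^5 - 20*v^4 + 17*v^3 + 8*v^2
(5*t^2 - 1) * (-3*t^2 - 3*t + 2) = -15*t^4 - 15*t^3 + 13*t^2 + 3*t - 2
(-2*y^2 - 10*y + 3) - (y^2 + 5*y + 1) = -3*y^2 - 15*y + 2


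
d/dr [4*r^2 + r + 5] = 8*r + 1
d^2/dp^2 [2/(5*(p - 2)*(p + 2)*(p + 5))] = 4*(6*p^4 + 40*p^3 + 63*p^2 + 116)/(5*(p^9 + 15*p^8 + 63*p^7 - 55*p^6 - 852*p^5 - 780*p^4 + 3536*p^3 + 5040*p^2 - 4800*p - 8000))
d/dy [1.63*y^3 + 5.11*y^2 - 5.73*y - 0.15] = 4.89*y^2 + 10.22*y - 5.73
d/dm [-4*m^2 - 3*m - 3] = -8*m - 3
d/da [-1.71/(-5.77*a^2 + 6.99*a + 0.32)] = (11.9529 - 19.7334*a)/(-5.77*a^2 + 6.99*a + 0.32)^2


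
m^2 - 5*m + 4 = (m - 4)*(m - 1)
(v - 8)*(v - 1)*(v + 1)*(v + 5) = v^4 - 3*v^3 - 41*v^2 + 3*v + 40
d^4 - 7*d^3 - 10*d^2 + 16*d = d*(d - 8)*(d - 1)*(d + 2)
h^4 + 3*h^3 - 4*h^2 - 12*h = h*(h - 2)*(h + 2)*(h + 3)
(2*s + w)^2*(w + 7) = 4*s^2*w + 28*s^2 + 4*s*w^2 + 28*s*w + w^3 + 7*w^2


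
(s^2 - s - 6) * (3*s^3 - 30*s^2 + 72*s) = 3*s^5 - 33*s^4 + 84*s^3 + 108*s^2 - 432*s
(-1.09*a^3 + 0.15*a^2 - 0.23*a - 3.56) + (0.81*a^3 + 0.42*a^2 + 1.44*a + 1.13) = -0.28*a^3 + 0.57*a^2 + 1.21*a - 2.43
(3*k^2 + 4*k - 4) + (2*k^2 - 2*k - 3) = 5*k^2 + 2*k - 7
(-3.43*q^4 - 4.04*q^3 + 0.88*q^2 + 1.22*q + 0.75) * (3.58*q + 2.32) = -12.2794*q^5 - 22.4208*q^4 - 6.2224*q^3 + 6.4092*q^2 + 5.5154*q + 1.74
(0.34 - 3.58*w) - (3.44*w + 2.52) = -7.02*w - 2.18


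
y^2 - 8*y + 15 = (y - 5)*(y - 3)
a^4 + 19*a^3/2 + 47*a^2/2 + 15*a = a*(a + 1)*(a + 5/2)*(a + 6)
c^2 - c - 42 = (c - 7)*(c + 6)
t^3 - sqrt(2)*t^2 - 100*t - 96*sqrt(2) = (t - 8*sqrt(2))*(t + sqrt(2))*(t + 6*sqrt(2))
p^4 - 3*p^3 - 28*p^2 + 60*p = p*(p - 6)*(p - 2)*(p + 5)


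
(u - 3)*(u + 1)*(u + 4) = u^3 + 2*u^2 - 11*u - 12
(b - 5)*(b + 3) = b^2 - 2*b - 15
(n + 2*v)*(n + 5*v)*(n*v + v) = n^3*v + 7*n^2*v^2 + n^2*v + 10*n*v^3 + 7*n*v^2 + 10*v^3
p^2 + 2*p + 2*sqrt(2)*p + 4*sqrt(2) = (p + 2)*(p + 2*sqrt(2))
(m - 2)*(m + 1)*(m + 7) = m^3 + 6*m^2 - 9*m - 14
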